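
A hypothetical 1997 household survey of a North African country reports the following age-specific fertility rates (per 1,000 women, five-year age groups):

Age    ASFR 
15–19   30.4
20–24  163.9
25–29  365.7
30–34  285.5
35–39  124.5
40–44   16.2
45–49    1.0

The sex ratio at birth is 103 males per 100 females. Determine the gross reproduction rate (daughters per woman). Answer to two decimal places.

2.43

Proportion female at birth = 100 / (100 + 103) = 0.49261.
Sum of ASFRs = 30.4 + 163.9 + 365.7 + 285.5 + 124.5 + 16.2 + 1.0 = 987.2
TFR = 5 × 987.2 / 1000 = 4.936
GRR = 0.49261 × 4.936 = 2.43152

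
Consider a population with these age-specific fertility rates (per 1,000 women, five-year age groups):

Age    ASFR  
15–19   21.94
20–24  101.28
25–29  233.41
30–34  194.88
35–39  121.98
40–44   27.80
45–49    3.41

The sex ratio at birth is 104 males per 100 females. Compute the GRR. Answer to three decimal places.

1.727

Proportion female at birth = 100 / (100 + 104) = 0.49020.
Sum of ASFRs = 21.94 + 101.28 + 233.41 + 194.88 + 121.98 + 27.80 + 3.41 = 704.70
TFR = 5 × 704.70 / 1000 = 3.5235
GRR = 0.49020 × 3.5235 = 1.72722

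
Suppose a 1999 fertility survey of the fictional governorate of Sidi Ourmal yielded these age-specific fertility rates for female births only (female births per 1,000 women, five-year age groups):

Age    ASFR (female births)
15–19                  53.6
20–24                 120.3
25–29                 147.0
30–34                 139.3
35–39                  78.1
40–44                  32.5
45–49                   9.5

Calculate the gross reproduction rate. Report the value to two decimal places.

2.90

Sum of female ASFRs = 53.6 + 120.3 + 147.0 + 139.3 + 78.1 + 32.5 + 9.5 = 580.3
GRR = 5 × 580.3 / 1000 = 2.9015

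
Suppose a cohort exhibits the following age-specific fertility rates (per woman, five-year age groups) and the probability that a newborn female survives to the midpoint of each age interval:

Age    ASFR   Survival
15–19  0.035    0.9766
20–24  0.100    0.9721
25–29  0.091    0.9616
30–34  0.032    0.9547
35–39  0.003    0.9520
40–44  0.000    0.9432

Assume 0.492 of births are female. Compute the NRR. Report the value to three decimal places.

0.621

Proportion female at birth = 0.492.
Survival-weighted fertility by age (5·fₓ·Sₓ):
  15–19: 5 × 0.035 × 0.9766 = 0.17091
  20–24: 5 × 0.100 × 0.9721 = 0.48605
  25–29: 5 × 0.091 × 0.9616 = 0.43753
  30–34: 5 × 0.032 × 0.9547 = 0.15275
  35–39: 5 × 0.003 × 0.9520 = 0.01428
  40–44: 5 × 0.000 × 0.9432 = 0.00000
Sum = 1.26152
NRR = 0.492 × 1.26152 = 0.62067
An NRR under 1 implies long-run decline under these rates.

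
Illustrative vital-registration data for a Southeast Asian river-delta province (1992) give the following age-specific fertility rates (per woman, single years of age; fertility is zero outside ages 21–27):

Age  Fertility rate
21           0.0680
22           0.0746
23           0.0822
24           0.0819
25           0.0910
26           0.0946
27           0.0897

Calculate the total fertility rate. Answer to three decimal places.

Sum of ASFRs = 0.0680 + 0.0746 + 0.0822 + 0.0819 + 0.0910 + 0.0946 + 0.0897 = 0.5820
TFR = 0.582

0.582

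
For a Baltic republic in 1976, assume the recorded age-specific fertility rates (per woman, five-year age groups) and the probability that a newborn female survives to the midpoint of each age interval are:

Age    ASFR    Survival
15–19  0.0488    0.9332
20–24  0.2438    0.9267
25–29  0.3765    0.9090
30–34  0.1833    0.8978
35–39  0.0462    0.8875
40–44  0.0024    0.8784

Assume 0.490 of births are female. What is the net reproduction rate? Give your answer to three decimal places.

Proportion female at birth = 0.490.
Survival-weighted fertility by age (5·fₓ·Sₓ):
  15–19: 5 × 0.0488 × 0.9332 = 0.22770
  20–24: 5 × 0.2438 × 0.9267 = 1.12965
  25–29: 5 × 0.3765 × 0.9090 = 1.71119
  30–34: 5 × 0.1833 × 0.8978 = 0.82283
  35–39: 5 × 0.0462 × 0.8875 = 0.20501
  40–44: 5 × 0.0024 × 0.8784 = 0.01054
Sum = 4.10692
NRR = 0.490 × 4.10692 = 2.01239
NRR > 1, so each generation more than replaces itself.

2.012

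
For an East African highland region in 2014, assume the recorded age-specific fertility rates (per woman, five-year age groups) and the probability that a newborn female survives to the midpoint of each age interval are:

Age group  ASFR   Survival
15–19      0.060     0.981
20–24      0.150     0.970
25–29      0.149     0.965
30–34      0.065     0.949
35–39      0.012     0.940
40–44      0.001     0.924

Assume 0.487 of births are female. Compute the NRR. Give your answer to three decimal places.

Proportion female at birth = 0.487.
Weighting each age-specific rate by interval width and survival:
  15–19: 5 × 0.060 × 0.981 = 0.29430
  20–24: 5 × 0.150 × 0.970 = 0.72750
  25–29: 5 × 0.149 × 0.965 = 0.71893
  30–34: 5 × 0.065 × 0.949 = 0.30843
  35–39: 5 × 0.012 × 0.940 = 0.05640
  40–44: 5 × 0.001 × 0.924 = 0.00462
Sum = 2.11018
NRR = 0.487 × 2.11018 = 1.02766
With NRR above 1 the population is above replacement fertility.

1.028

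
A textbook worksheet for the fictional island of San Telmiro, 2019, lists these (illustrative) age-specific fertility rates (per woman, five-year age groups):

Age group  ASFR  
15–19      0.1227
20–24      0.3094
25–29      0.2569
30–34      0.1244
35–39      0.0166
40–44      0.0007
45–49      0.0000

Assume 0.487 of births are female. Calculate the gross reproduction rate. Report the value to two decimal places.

2.02

Proportion female at birth = 0.487.
Sum of ASFRs = 0.1227 + 0.3094 + 0.2569 + 0.1244 + 0.0166 + 0.0007 + 0.0000 = 0.8307
TFR = 5 × 0.8307 = 4.1535
GRR = 0.487 × 4.1535 = 2.02275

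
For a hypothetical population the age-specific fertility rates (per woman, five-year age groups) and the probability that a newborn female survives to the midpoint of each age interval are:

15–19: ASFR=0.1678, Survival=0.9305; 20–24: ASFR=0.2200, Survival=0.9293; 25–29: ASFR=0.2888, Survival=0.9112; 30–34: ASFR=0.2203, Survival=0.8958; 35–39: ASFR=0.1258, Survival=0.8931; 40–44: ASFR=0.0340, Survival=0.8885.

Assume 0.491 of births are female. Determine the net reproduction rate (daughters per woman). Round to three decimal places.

Proportion female at birth = 0.491.
Each age group contributes 5 × ASFR × survival:
  15–19: 5 × 0.1678 × 0.9305 = 0.78069
  20–24: 5 × 0.2200 × 0.9293 = 1.02223
  25–29: 5 × 0.2888 × 0.9112 = 1.31577
  30–34: 5 × 0.2203 × 0.8958 = 0.98672
  35–39: 5 × 0.1258 × 0.8931 = 0.56176
  40–44: 5 × 0.0340 × 0.8885 = 0.15105
Sum = 4.81822
NRR = 0.491 × 4.81822 = 2.36575

2.366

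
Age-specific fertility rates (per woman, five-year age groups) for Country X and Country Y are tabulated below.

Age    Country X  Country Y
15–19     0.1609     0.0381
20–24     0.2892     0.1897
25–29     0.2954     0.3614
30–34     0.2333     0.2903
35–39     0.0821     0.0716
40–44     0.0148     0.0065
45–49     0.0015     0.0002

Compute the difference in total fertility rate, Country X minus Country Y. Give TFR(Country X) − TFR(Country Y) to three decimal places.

0.597

Country X:
  Sum of ASFRs = 0.1609 + 0.2892 + 0.2954 + 0.2333 + 0.0821 + 0.0148 + 0.0015 = 1.0772
  TFR = 5 × 1.0772 = 5.386
Country Y:
  Sum of ASFRs = 0.0381 + 0.1897 + 0.3614 + 0.2903 + 0.0716 + 0.0065 + 0.0002 = 0.9578
  TFR = 5 × 0.9578 = 4.789
Difference = 5.386 − 4.789 = 0.597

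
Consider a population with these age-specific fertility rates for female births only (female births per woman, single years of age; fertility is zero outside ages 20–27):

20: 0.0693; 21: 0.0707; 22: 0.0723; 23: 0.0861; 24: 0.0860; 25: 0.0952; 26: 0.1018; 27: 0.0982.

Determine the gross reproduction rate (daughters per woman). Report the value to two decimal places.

Sum of female ASFRs = 0.0693 + 0.0707 + 0.0723 + 0.0861 + 0.0860 + 0.0952 + 0.1018 + 0.0982 = 0.6796
GRR = 0.6796

0.68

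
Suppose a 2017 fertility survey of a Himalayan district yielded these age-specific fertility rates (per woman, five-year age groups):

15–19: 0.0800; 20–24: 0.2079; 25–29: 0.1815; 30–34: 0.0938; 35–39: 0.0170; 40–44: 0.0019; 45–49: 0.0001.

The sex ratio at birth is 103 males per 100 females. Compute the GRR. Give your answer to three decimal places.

1.434

Proportion female at birth = 100 / (100 + 103) = 0.49261.
Sum of ASFRs = 0.0800 + 0.2079 + 0.1815 + 0.0938 + 0.0170 + 0.0019 + 0.0001 = 0.5822
TFR = 5 × 0.5822 = 2.911
GRR = 0.49261 × 2.911 = 1.43399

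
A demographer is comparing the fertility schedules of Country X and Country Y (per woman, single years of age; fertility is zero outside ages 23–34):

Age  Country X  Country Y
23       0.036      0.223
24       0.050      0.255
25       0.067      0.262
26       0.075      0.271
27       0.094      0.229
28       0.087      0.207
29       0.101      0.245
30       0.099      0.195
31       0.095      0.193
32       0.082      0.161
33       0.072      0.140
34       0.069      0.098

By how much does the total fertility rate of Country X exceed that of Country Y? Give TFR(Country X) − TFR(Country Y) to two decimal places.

Country X:
  Sum of ASFRs = 0.036 + 0.050 + 0.067 + 0.075 + 0.094 + 0.087 + 0.101 + 0.099 + 0.095 + 0.082 + 0.072 + 0.069 = 0.927
  TFR = 0.927
Country Y:
  Sum of ASFRs = 0.223 + 0.255 + 0.262 + 0.271 + 0.229 + 0.207 + 0.245 + 0.195 + 0.193 + 0.161 + 0.140 + 0.098 = 2.479
  TFR = 2.479
Difference = 0.927 − 2.479 = -1.552

-1.55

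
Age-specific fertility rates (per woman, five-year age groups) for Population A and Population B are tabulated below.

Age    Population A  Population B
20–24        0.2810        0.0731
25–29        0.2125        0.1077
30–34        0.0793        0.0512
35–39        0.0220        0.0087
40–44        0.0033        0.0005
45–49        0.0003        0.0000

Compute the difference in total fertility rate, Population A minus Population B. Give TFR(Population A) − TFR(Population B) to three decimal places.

1.786

Population A:
  Sum of ASFRs = 0.2810 + 0.2125 + 0.0793 + 0.0220 + 0.0033 + 0.0003 = 0.5984
  TFR = 5 × 0.5984 = 2.992
Population B:
  Sum of ASFRs = 0.0731 + 0.1077 + 0.0512 + 0.0087 + 0.0005 + 0.0000 = 0.2412
  TFR = 5 × 0.2412 = 1.206
Difference = 2.992 − 1.206 = 1.786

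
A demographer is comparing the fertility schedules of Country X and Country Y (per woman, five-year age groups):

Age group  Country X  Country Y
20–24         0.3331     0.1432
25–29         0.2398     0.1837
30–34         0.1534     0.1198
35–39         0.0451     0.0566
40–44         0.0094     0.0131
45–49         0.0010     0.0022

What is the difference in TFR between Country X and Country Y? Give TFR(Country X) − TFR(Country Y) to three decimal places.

Country X:
  Sum of ASFRs = 0.3331 + 0.2398 + 0.1534 + 0.0451 + 0.0094 + 0.0010 = 0.7818
  TFR = 5 × 0.7818 = 3.909
Country Y:
  Sum of ASFRs = 0.1432 + 0.1837 + 0.1198 + 0.0566 + 0.0131 + 0.0022 = 0.5186
  TFR = 5 × 0.5186 = 2.593
Difference = 3.909 − 2.593 = 1.316

1.316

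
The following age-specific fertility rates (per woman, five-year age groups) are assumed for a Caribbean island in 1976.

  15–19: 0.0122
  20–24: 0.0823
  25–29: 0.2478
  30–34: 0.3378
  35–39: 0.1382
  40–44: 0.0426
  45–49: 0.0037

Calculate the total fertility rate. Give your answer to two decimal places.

4.32

Sum of ASFRs = 0.0122 + 0.0823 + 0.2478 + 0.3378 + 0.1382 + 0.0426 + 0.0037 = 0.8646
TFR = 5 × 0.8646 = 4.323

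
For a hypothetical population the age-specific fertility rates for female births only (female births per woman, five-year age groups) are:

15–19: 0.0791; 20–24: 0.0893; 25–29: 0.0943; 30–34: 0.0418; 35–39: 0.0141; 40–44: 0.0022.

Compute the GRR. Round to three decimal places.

Sum of female ASFRs = 0.0791 + 0.0893 + 0.0943 + 0.0418 + 0.0141 + 0.0022 = 0.3208
GRR = 5 × 0.3208 = 1.604

1.604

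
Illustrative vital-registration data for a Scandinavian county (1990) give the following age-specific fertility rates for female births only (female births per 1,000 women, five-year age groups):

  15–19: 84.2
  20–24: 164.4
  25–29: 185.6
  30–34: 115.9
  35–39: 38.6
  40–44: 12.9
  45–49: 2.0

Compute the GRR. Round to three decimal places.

Sum of female ASFRs = 84.2 + 164.4 + 185.6 + 115.9 + 38.6 + 12.9 + 2.0 = 603.6
GRR = 5 × 603.6 / 1000 = 3.018

3.018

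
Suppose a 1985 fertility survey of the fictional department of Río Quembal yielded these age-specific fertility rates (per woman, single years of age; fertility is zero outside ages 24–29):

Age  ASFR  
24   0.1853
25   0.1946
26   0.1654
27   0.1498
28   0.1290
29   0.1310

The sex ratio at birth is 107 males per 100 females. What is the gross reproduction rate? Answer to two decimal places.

Proportion female at birth = 100 / (100 + 107) = 0.48309.
Sum of ASFRs = 0.1853 + 0.1946 + 0.1654 + 0.1498 + 0.1290 + 0.1310 = 0.9551
TFR = 0.9551
GRR = 0.48309 × 0.9551 = 0.46140

0.46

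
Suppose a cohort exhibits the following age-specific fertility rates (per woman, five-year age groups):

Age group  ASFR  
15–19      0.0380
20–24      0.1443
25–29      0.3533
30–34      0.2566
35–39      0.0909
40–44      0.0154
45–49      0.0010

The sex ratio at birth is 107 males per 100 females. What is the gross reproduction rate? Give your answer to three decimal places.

Proportion female at birth = 100 / (100 + 107) = 0.48309.
Sum of ASFRs = 0.0380 + 0.1443 + 0.3533 + 0.2566 + 0.0909 + 0.0154 + 0.0010 = 0.8995
TFR = 5 × 0.8995 = 4.4975
GRR = 0.48309 × 4.4975 = 2.17270

2.173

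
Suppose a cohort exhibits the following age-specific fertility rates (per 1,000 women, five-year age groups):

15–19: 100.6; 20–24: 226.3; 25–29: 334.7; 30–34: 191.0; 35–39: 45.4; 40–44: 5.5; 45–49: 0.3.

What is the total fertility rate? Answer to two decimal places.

4.52

Sum of ASFRs = 100.6 + 226.3 + 334.7 + 191.0 + 45.4 + 5.5 + 0.3 = 903.8
TFR = 5 × 903.8 / 1000 = 4.519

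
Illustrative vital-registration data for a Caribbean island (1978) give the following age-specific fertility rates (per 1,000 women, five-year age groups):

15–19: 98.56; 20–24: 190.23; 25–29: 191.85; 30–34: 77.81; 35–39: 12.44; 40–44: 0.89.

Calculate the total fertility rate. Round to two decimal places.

Sum of ASFRs = 98.56 + 190.23 + 191.85 + 77.81 + 12.44 + 0.89 = 571.78
TFR = 5 × 571.78 / 1000 = 2.8589

2.86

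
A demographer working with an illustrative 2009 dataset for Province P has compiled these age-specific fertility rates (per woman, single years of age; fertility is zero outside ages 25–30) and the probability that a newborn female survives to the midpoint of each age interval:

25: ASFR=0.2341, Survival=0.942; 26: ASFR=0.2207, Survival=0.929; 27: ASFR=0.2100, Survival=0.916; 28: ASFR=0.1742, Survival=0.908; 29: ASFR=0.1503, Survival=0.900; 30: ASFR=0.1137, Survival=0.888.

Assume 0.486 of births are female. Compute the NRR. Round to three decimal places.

Proportion female at birth = 0.486.
Weighting each age-specific rate by interval width and survival:
  25: 1 × 0.2341 × 0.942 = 0.22052
  26: 1 × 0.2207 × 0.929 = 0.20503
  27: 1 × 0.2100 × 0.916 = 0.19236
  28: 1 × 0.1742 × 0.908 = 0.15817
  29: 1 × 0.1503 × 0.900 = 0.13527
  30: 1 × 0.1137 × 0.888 = 0.10097
Sum = 1.01232
NRR = 0.486 × 1.01232 = 0.49199

0.492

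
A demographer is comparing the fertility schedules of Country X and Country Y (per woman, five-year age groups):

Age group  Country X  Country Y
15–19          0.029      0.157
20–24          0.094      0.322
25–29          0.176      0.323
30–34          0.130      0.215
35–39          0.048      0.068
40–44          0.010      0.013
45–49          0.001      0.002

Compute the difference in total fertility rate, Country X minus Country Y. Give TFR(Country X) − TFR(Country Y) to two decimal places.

Country X:
  Sum of ASFRs = 0.029 + 0.094 + 0.176 + 0.130 + 0.048 + 0.010 + 0.001 = 0.488
  TFR = 5 × 0.488 = 2.44
Country Y:
  Sum of ASFRs = 0.157 + 0.322 + 0.323 + 0.215 + 0.068 + 0.013 + 0.002 = 1.100
  TFR = 5 × 1.100 = 5.5
Difference = 2.44 − 5.5 = -3.06

-3.06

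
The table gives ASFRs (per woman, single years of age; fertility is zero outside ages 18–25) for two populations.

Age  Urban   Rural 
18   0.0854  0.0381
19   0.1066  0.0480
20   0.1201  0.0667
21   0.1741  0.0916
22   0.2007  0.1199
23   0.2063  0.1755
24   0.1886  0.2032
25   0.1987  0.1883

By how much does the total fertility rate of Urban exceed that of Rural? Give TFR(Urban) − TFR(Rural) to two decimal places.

0.35

Urban:
  Sum of ASFRs = 0.0854 + 0.1066 + 0.1201 + 0.1741 + 0.2007 + 0.2063 + 0.1886 + 0.1987 = 1.2805
  TFR = 1.2805
Rural:
  Sum of ASFRs = 0.0381 + 0.0480 + 0.0667 + 0.0916 + 0.1199 + 0.1755 + 0.2032 + 0.1883 = 0.9313
  TFR = 0.9313
Difference = 1.2805 − 0.9313 = 0.3492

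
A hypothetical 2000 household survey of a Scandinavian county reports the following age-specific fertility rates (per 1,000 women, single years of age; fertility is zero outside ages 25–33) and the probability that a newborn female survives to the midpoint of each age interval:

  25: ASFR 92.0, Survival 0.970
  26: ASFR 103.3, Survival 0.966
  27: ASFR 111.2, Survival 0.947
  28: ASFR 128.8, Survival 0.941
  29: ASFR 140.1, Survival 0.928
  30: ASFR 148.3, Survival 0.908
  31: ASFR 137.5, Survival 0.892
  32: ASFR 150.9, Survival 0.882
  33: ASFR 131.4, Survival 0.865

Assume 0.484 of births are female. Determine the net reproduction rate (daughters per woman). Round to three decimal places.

0.508

Proportion female at birth = 0.484.
Survival-weighted fertility by age (1·fₓ·Sₓ):
  25: 1 × 92.0/1000 × 0.970 = 0.08924
  26: 1 × 103.3/1000 × 0.966 = 0.09979
  27: 1 × 111.2/1000 × 0.947 = 0.10531
  28: 1 × 128.8/1000 × 0.941 = 0.12120
  29: 1 × 140.1/1000 × 0.928 = 0.13001
  30: 1 × 148.3/1000 × 0.908 = 0.13466
  31: 1 × 137.5/1000 × 0.892 = 0.12265
  32: 1 × 150.9/1000 × 0.882 = 0.13309
  33: 1 × 131.4/1000 × 0.865 = 0.11366
Sum = 1.04961
NRR = 0.484 × 1.04961 = 0.50801
NRR < 1, so the cohort does not fully replace itself.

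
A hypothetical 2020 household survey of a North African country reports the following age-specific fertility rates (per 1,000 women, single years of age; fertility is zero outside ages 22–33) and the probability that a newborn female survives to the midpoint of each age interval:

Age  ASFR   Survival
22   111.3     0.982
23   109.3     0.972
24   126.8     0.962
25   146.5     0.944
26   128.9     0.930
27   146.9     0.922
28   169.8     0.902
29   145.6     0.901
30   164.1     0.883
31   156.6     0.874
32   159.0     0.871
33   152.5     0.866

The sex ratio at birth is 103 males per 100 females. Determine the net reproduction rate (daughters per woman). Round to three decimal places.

Proportion female at birth = 100 / (100 + 103) = 0.49261.
Per-age-group product (1 × ASFR × survival probability):
  22: 1 × 111.3/1000 × 0.982 = 0.10930
  23: 1 × 109.3/1000 × 0.972 = 0.10624
  24: 1 × 126.8/1000 × 0.962 = 0.12198
  25: 1 × 146.5/1000 × 0.944 = 0.13830
  26: 1 × 128.9/1000 × 0.930 = 0.11988
  27: 1 × 146.9/1000 × 0.922 = 0.13544
  28: 1 × 169.8/1000 × 0.902 = 0.15316
  29: 1 × 145.6/1000 × 0.901 = 0.13119
  30: 1 × 164.1/1000 × 0.883 = 0.14490
  31: 1 × 156.6/1000 × 0.874 = 0.13687
  32: 1 × 159.0/1000 × 0.871 = 0.13849
  33: 1 × 152.5/1000 × 0.866 = 0.13207
Sum = 1.56782
NRR = 0.49261 × 1.56782 = 0.77232

0.772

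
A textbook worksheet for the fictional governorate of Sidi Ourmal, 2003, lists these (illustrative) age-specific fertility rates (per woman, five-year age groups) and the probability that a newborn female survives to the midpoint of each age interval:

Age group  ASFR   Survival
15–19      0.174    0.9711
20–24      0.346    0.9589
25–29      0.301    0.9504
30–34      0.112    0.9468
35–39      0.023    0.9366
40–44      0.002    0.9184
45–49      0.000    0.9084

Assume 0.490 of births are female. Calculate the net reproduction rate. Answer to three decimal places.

Proportion female at birth = 0.490.
Each age group contributes 5 × ASFR × survival:
  15–19: 5 × 0.174 × 0.9711 = 0.84486
  20–24: 5 × 0.346 × 0.9589 = 1.65890
  25–29: 5 × 0.301 × 0.9504 = 1.43035
  30–34: 5 × 0.112 × 0.9468 = 0.53021
  35–39: 5 × 0.023 × 0.9366 = 0.10771
  40–44: 5 × 0.002 × 0.9184 = 0.00918
  45–49: 5 × 0.000 × 0.9084 = 0.00000
Sum = 4.58121
NRR = 0.490 × 4.58121 = 2.24479

2.245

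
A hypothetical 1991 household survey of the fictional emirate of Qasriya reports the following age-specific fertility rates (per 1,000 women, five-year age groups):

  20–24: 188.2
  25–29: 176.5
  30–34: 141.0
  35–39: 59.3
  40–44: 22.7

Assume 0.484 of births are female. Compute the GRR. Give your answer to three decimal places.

Proportion female at birth = 0.484.
Sum of ASFRs = 188.2 + 176.5 + 141.0 + 59.3 + 22.7 = 587.7
TFR = 5 × 587.7 / 1000 = 2.9385
GRR = 0.484 × 2.9385 = 1.42223

1.422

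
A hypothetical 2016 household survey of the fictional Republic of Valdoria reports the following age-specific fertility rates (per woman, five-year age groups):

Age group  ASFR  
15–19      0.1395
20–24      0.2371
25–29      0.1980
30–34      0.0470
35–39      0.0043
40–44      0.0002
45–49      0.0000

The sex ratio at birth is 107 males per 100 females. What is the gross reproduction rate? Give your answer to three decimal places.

1.512

Proportion female at birth = 100 / (100 + 107) = 0.48309.
Sum of ASFRs = 0.1395 + 0.2371 + 0.1980 + 0.0470 + 0.0043 + 0.0002 + 0.0000 = 0.6261
TFR = 5 × 0.6261 = 3.1305
GRR = 0.48309 × 3.1305 = 1.51231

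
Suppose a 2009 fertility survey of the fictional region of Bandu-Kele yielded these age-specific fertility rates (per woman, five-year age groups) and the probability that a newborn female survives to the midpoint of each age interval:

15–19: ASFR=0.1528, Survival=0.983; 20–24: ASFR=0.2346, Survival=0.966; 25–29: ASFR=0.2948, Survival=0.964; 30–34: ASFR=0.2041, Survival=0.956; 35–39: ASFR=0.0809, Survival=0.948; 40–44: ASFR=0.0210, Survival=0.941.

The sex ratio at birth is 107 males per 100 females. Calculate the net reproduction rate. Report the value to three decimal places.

Proportion female at birth = 100 / (100 + 107) = 0.48309.
Weighting each age-specific rate by interval width and survival:
  15–19: 5 × 0.1528 × 0.983 = 0.75101
  20–24: 5 × 0.2346 × 0.966 = 1.13312
  25–29: 5 × 0.2948 × 0.964 = 1.42094
  30–34: 5 × 0.2041 × 0.956 = 0.97560
  35–39: 5 × 0.0809 × 0.948 = 0.38347
  40–44: 5 × 0.0210 × 0.941 = 0.09881
Sum = 4.76295
NRR = 0.48309 × 4.76295 = 2.30093
With NRR above 1 the population is above replacement fertility.

2.301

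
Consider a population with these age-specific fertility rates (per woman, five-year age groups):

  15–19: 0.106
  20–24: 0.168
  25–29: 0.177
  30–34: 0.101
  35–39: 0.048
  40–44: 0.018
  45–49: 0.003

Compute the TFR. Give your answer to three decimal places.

3.105

Sum of ASFRs = 0.106 + 0.168 + 0.177 + 0.101 + 0.048 + 0.018 + 0.003 = 0.621
TFR = 5 × 0.621 = 3.105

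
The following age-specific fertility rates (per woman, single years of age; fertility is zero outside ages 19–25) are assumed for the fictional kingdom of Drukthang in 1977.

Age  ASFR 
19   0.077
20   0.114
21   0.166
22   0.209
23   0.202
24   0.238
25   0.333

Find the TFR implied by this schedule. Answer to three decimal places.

Sum of ASFRs = 0.077 + 0.114 + 0.166 + 0.209 + 0.202 + 0.238 + 0.333 = 1.339
TFR = 1.339

1.339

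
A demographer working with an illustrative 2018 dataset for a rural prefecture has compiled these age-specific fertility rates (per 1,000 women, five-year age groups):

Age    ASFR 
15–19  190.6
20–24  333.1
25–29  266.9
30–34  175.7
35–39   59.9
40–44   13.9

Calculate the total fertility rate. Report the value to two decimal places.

5.20

Sum of ASFRs = 190.6 + 333.1 + 266.9 + 175.7 + 59.9 + 13.9 = 1040.1
TFR = 5 × 1040.1 / 1000 = 5.2005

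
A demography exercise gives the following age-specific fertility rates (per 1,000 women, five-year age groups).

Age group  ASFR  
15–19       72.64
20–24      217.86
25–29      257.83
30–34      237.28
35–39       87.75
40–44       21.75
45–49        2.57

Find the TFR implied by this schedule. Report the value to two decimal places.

4.49

Sum of ASFRs = 72.64 + 217.86 + 257.83 + 237.28 + 87.75 + 21.75 + 2.57 = 897.68
TFR = 5 × 897.68 / 1000 = 4.4884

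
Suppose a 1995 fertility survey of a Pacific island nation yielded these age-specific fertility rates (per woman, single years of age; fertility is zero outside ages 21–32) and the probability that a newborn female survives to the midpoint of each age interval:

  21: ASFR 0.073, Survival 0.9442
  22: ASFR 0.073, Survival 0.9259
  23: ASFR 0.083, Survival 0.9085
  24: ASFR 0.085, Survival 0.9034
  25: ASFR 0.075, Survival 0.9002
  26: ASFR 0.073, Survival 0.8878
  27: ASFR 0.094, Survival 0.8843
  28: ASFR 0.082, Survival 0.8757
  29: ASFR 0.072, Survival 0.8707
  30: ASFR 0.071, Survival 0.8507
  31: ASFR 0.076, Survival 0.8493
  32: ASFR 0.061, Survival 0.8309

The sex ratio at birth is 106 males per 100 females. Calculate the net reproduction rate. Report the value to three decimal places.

0.395

Proportion female at birth = 100 / (100 + 106) = 0.48544.
Each age group contributes 1 × ASFR × survival:
  21: 1 × 0.073 × 0.9442 = 0.06893
  22: 1 × 0.073 × 0.9259 = 0.06759
  23: 1 × 0.083 × 0.9085 = 0.07541
  24: 1 × 0.085 × 0.9034 = 0.07679
  25: 1 × 0.075 × 0.9002 = 0.06752
  26: 1 × 0.073 × 0.8878 = 0.06481
  27: 1 × 0.094 × 0.8843 = 0.08312
  28: 1 × 0.082 × 0.8757 = 0.07181
  29: 1 × 0.072 × 0.8707 = 0.06269
  30: 1 × 0.071 × 0.8507 = 0.06040
  31: 1 × 0.076 × 0.8493 = 0.06455
  32: 1 × 0.061 × 0.8309 = 0.05068
Sum = 0.81430
NRR = 0.48544 × 0.81430 = 0.39529
An NRR under 1 implies long-run decline under these rates.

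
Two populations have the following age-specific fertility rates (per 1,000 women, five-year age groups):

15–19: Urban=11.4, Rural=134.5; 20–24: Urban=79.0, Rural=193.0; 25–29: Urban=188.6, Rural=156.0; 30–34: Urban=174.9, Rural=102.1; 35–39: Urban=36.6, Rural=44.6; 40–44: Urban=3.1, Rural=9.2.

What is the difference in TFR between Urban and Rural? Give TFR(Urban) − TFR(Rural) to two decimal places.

-0.73

Urban:
  Sum of ASFRs = 11.4 + 79.0 + 188.6 + 174.9 + 36.6 + 3.1 = 493.6
  TFR = 5 × 493.6 / 1000 = 2.468
Rural:
  Sum of ASFRs = 134.5 + 193.0 + 156.0 + 102.1 + 44.6 + 9.2 = 639.4
  TFR = 5 × 639.4 / 1000 = 3.197
Difference = 2.468 − 3.197 = -0.729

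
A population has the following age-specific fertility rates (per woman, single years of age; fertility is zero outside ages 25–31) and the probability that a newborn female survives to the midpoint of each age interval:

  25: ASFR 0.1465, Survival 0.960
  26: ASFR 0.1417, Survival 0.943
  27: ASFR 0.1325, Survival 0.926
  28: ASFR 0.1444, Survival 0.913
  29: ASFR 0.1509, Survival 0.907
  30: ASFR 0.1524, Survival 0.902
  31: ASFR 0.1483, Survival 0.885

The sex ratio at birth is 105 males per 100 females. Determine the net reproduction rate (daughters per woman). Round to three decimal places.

0.456

Proportion female at birth = 100 / (100 + 105) = 0.48780.
Weighting each age-specific rate by interval width and survival:
  25: 1 × 0.1465 × 0.960 = 0.14064
  26: 1 × 0.1417 × 0.943 = 0.13362
  27: 1 × 0.1325 × 0.926 = 0.12270
  28: 1 × 0.1444 × 0.913 = 0.13184
  29: 1 × 0.1509 × 0.907 = 0.13687
  30: 1 × 0.1524 × 0.902 = 0.13746
  31: 1 × 0.1483 × 0.885 = 0.13125
Sum = 0.93438
NRR = 0.48780 × 0.93438 = 0.45579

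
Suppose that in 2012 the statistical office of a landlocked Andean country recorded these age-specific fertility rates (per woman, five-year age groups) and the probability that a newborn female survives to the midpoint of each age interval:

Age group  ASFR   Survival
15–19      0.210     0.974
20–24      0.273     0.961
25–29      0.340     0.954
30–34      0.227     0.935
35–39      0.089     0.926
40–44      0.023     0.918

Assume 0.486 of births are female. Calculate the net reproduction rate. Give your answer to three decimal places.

2.690

Proportion female at birth = 0.486.
Per-age-group product (5 × ASFR × survival probability):
  15–19: 5 × 0.210 × 0.974 = 1.02270
  20–24: 5 × 0.273 × 0.961 = 1.31177
  25–29: 5 × 0.340 × 0.954 = 1.62180
  30–34: 5 × 0.227 × 0.935 = 1.06123
  35–39: 5 × 0.089 × 0.926 = 0.41207
  40–44: 5 × 0.023 × 0.918 = 0.10557
Sum = 5.53514
NRR = 0.486 × 5.53514 = 2.69008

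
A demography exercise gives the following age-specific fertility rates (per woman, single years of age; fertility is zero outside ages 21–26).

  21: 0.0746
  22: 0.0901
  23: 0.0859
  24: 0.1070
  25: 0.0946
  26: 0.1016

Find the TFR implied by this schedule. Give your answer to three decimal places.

0.554

Sum of ASFRs = 0.0746 + 0.0901 + 0.0859 + 0.1070 + 0.0946 + 0.1016 = 0.5538
TFR = 0.5538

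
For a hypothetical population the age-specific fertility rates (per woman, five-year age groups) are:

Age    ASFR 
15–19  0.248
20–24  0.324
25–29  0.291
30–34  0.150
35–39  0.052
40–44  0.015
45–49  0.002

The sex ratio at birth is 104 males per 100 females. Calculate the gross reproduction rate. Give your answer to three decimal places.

Proportion female at birth = 100 / (100 + 104) = 0.49020.
Sum of ASFRs = 0.248 + 0.324 + 0.291 + 0.150 + 0.052 + 0.015 + 0.002 = 1.082
TFR = 5 × 1.082 = 5.41
GRR = 0.49020 × 5.41 = 2.65198

2.652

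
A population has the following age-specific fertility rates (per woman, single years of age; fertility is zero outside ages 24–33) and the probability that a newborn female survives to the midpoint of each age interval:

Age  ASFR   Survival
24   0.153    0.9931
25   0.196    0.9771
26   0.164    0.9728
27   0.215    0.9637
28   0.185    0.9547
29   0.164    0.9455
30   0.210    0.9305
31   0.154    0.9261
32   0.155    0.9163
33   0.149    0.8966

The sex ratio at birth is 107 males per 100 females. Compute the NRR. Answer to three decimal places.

Proportion female at birth = 100 / (100 + 107) = 0.48309.
Weighting each age-specific rate by interval width and survival:
  24: 1 × 0.153 × 0.9931 = 0.15194
  25: 1 × 0.196 × 0.9771 = 0.19151
  26: 1 × 0.164 × 0.9728 = 0.15954
  27: 1 × 0.215 × 0.9637 = 0.20720
  28: 1 × 0.185 × 0.9547 = 0.17662
  29: 1 × 0.164 × 0.9455 = 0.15506
  30: 1 × 0.210 × 0.9305 = 0.19541
  31: 1 × 0.154 × 0.9261 = 0.14262
  32: 1 × 0.155 × 0.9163 = 0.14203
  33: 1 × 0.149 × 0.8966 = 0.13359
Sum = 1.65552
NRR = 0.48309 × 1.65552 = 0.79977

0.800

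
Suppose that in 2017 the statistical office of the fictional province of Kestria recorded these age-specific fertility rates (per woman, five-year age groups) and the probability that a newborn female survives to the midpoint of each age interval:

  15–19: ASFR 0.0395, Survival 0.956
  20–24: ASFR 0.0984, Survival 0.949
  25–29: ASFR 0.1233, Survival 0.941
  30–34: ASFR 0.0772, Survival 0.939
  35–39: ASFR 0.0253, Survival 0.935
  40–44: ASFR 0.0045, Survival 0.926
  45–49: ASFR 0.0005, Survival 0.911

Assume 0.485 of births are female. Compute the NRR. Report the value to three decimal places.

0.844

Proportion female at birth = 0.485.
Per-age-group product (5 × ASFR × survival probability):
  15–19: 5 × 0.0395 × 0.956 = 0.18881
  20–24: 5 × 0.0984 × 0.949 = 0.46691
  25–29: 5 × 0.1233 × 0.941 = 0.58013
  30–34: 5 × 0.0772 × 0.939 = 0.36245
  35–39: 5 × 0.0253 × 0.935 = 0.11828
  40–44: 5 × 0.0045 × 0.926 = 0.02084
  45–49: 5 × 0.0005 × 0.911 = 0.00228
Sum = 1.73970
NRR = 0.485 × 1.73970 = 0.84375
An NRR under 1 implies long-run decline under these rates.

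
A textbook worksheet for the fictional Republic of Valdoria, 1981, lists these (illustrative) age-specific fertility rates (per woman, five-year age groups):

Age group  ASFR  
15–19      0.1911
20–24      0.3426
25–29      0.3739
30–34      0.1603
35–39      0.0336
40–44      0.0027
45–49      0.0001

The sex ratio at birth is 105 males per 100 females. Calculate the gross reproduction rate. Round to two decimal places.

Proportion female at birth = 100 / (100 + 105) = 0.48780.
Sum of ASFRs = 0.1911 + 0.3426 + 0.3739 + 0.1603 + 0.0336 + 0.0027 + 0.0001 = 1.1043
TFR = 5 × 1.1043 = 5.5215
GRR = 0.48780 × 5.5215 = 2.69339

2.69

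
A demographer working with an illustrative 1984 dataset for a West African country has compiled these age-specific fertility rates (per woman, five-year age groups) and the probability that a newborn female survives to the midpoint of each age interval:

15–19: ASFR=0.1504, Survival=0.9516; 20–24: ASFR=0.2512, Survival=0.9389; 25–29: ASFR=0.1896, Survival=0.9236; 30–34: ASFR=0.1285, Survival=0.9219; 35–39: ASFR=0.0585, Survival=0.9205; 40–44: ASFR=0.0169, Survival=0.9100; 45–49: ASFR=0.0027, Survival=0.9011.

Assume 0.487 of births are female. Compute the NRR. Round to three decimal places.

1.812

Proportion female at birth = 0.487.
Per-age-group product (5 × ASFR × survival probability):
  15–19: 5 × 0.1504 × 0.9516 = 0.71560
  20–24: 5 × 0.2512 × 0.9389 = 1.17926
  25–29: 5 × 0.1896 × 0.9236 = 0.87557
  30–34: 5 × 0.1285 × 0.9219 = 0.59232
  35–39: 5 × 0.0585 × 0.9205 = 0.26925
  40–44: 5 × 0.0169 × 0.9100 = 0.07690
  45–49: 5 × 0.0027 × 0.9011 = 0.01216
Sum = 3.72106
NRR = 0.487 × 3.72106 = 1.81216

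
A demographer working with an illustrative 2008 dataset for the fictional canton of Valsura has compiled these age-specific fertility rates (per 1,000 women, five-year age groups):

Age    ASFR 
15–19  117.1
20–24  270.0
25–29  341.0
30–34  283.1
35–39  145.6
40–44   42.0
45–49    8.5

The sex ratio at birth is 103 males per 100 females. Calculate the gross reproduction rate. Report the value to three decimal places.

Proportion female at birth = 100 / (100 + 103) = 0.49261.
Sum of ASFRs = 117.1 + 270.0 + 341.0 + 283.1 + 145.6 + 42.0 + 8.5 = 1207.3
TFR = 5 × 1207.3 / 1000 = 6.0365
GRR = 0.49261 × 6.0365 = 2.97364

2.974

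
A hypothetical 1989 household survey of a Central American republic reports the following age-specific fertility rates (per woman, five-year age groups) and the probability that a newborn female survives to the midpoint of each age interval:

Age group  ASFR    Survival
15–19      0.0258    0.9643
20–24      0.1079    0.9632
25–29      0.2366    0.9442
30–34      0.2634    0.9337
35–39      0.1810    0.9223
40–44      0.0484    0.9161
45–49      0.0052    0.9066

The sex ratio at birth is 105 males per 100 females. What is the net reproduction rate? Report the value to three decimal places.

Proportion female at birth = 100 / (100 + 105) = 0.48780.
Each age group contributes 5 × ASFR × survival:
  15–19: 5 × 0.0258 × 0.9643 = 0.12439
  20–24: 5 × 0.1079 × 0.9632 = 0.51965
  25–29: 5 × 0.2366 × 0.9442 = 1.11699
  30–34: 5 × 0.2634 × 0.9337 = 1.22968
  35–39: 5 × 0.1810 × 0.9223 = 0.83468
  40–44: 5 × 0.0484 × 0.9161 = 0.22170
  45–49: 5 × 0.0052 × 0.9066 = 0.02357
Sum = 4.07066
NRR = 0.48780 × 4.07066 = 1.98567
An NRR exceeding 1 indicates intrinsic growth under these rates.

1.986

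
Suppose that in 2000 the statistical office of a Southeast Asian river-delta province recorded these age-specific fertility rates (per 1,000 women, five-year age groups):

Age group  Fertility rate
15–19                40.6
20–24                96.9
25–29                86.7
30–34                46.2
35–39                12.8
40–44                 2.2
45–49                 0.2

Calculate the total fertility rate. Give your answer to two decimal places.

Sum of ASFRs = 40.6 + 96.9 + 86.7 + 46.2 + 12.8 + 2.2 + 0.2 = 285.6
TFR = 5 × 285.6 / 1000 = 1.428

1.43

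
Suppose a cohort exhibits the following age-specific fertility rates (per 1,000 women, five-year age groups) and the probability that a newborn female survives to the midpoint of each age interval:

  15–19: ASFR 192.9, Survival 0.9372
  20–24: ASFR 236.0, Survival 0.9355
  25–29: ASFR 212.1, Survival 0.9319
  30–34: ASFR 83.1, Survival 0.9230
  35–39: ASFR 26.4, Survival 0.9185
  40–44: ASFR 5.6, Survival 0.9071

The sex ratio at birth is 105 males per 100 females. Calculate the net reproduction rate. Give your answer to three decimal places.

Proportion female at birth = 100 / (100 + 105) = 0.48780.
Per-age-group product (5 × ASFR × survival probability):
  15–19: 5 × 192.9/1000 × 0.9372 = 0.90393
  20–24: 5 × 236.0/1000 × 0.9355 = 1.10389
  25–29: 5 × 212.1/1000 × 0.9319 = 0.98828
  30–34: 5 × 83.1/1000 × 0.9230 = 0.38351
  35–39: 5 × 26.4/1000 × 0.9185 = 0.12124
  40–44: 5 × 5.6/1000 × 0.9071 = 0.02540
Sum = 3.52625
NRR = 0.48780 × 3.52625 = 1.72010

1.720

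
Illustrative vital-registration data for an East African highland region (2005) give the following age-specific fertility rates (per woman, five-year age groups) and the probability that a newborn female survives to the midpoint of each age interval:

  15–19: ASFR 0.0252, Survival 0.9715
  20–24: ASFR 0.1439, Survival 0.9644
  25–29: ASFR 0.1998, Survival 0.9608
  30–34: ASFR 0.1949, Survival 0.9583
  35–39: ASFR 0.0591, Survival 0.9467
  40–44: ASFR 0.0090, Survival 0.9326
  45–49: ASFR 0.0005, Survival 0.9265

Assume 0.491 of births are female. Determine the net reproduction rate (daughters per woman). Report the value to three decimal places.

1.490

Proportion female at birth = 0.491.
Survival-weighted fertility by age (5·fₓ·Sₓ):
  15–19: 5 × 0.0252 × 0.9715 = 0.12241
  20–24: 5 × 0.1439 × 0.9644 = 0.69389
  25–29: 5 × 0.1998 × 0.9608 = 0.95984
  30–34: 5 × 0.1949 × 0.9583 = 0.93386
  35–39: 5 × 0.0591 × 0.9467 = 0.27975
  40–44: 5 × 0.0090 × 0.9326 = 0.04197
  45–49: 5 × 0.0005 × 0.9265 = 0.00232
Sum = 3.03404
NRR = 0.491 × 3.03404 = 1.48971
NRR > 1, so each generation more than replaces itself.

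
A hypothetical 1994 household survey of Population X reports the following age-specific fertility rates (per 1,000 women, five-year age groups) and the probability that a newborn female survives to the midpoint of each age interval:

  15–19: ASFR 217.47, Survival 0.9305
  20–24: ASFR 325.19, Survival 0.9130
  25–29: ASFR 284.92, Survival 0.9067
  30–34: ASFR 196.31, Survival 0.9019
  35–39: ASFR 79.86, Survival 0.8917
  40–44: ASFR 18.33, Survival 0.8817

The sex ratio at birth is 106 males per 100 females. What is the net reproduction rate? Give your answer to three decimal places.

Proportion female at birth = 100 / (100 + 106) = 0.48544.
Per-age-group product (5 × ASFR × survival probability):
  15–19: 5 × 217.47/1000 × 0.9305 = 1.01178
  20–24: 5 × 325.19/1000 × 0.9130 = 1.48449
  25–29: 5 × 284.92/1000 × 0.9067 = 1.29168
  30–34: 5 × 196.31/1000 × 0.9019 = 0.88526
  35–39: 5 × 79.86/1000 × 0.8917 = 0.35606
  40–44: 5 × 18.33/1000 × 0.8817 = 0.08081
Sum = 5.11008
NRR = 0.48544 × 5.11008 = 2.48064
An NRR exceeding 1 indicates intrinsic growth under these rates.

2.481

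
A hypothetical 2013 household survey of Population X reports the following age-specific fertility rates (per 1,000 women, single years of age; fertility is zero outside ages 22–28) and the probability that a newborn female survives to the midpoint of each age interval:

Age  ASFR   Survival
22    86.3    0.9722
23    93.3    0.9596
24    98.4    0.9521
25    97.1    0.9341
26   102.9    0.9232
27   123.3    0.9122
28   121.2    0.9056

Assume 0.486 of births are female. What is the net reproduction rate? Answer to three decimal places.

0.328

Proportion female at birth = 0.486.
Weighting each age-specific rate by interval width and survival:
  22: 1 × 86.3/1000 × 0.9722 = 0.08390
  23: 1 × 93.3/1000 × 0.9596 = 0.08953
  24: 1 × 98.4/1000 × 0.9521 = 0.09369
  25: 1 × 97.1/1000 × 0.9341 = 0.09070
  26: 1 × 102.9/1000 × 0.9232 = 0.09500
  27: 1 × 123.3/1000 × 0.9122 = 0.11247
  28: 1 × 121.2/1000 × 0.9056 = 0.10976
Sum = 0.67505
NRR = 0.486 × 0.67505 = 0.32807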